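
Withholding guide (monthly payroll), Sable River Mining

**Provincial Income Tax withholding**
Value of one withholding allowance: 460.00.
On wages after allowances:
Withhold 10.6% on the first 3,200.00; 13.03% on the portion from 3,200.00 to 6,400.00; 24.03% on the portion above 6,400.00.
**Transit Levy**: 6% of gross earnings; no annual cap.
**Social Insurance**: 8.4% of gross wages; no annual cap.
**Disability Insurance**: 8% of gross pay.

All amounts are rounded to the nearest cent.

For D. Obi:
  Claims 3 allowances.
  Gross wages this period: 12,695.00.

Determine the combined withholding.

4,780.91

Provincial Income Tax: taxable = 12,695.00 − 3×460.00 = 11,315.00
  756.16 + 24.03% × (11,315.00 − 6,400.00) = 756.16 + 24.03% × 4,915.00 = 1,937.23
Transit Levy: 6% × 12,695.00 = 761.70
Social Insurance: 8.4% × 12,695.00 = 1,066.38
Disability Insurance: 8% × 12,695.00 = 1,015.60
Total: 1,937.23 + 761.70 + 1,066.38 + 1,015.60 = 4,780.91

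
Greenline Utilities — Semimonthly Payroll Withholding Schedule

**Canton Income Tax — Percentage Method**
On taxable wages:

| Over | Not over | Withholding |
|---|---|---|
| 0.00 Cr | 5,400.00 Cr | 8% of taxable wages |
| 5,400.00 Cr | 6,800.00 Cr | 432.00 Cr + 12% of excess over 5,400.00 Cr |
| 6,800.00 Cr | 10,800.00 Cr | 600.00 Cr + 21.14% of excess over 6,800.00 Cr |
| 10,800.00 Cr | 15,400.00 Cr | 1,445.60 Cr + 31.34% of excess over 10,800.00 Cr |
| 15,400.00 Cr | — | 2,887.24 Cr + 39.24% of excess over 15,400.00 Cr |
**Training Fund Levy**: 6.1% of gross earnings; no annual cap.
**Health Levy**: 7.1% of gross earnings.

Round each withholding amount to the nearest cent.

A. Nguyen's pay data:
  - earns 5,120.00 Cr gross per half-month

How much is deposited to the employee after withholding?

Canton Income Tax: taxable = 5,120.00 Cr
  8% × 5,120.00 Cr = 409.60 Cr
Training Fund Levy: 6.1% × 5,120.00 Cr = 312.32 Cr
Health Levy: 7.1% × 5,120.00 Cr = 363.52 Cr
Total withheld: 409.60 Cr + 312.32 Cr + 363.52 Cr = 1,085.44 Cr
Net pay: 5,120.00 Cr − 1,085.44 Cr = 4,034.56 Cr

4,034.56 Cr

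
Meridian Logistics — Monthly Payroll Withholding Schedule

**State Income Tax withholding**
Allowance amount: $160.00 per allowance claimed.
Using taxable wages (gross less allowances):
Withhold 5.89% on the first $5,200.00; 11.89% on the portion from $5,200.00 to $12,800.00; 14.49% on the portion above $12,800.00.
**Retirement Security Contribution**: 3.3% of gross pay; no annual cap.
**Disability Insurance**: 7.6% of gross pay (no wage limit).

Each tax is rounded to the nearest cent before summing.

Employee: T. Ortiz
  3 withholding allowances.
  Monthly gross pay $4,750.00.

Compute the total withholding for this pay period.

$769.25

State Income Tax: taxable = $4,750.00 − 3×$160.00 = $4,270.00
  5.89% × $4,270.00 = $251.50
Retirement Security Contribution: 3.3% × $4,750.00 = $156.75
Disability Insurance: 7.6% × $4,750.00 = $361.00
Total: $251.50 + $156.75 + $361.00 = $769.25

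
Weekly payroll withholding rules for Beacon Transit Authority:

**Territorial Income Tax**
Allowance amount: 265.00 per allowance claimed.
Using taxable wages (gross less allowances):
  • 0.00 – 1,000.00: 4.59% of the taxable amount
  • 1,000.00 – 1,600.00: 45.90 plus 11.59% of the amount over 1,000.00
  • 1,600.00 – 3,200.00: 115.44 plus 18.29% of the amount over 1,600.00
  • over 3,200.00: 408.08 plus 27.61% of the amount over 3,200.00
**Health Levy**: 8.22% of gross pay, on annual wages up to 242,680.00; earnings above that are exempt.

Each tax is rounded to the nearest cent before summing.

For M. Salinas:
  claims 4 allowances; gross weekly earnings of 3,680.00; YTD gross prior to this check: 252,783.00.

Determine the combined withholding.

302.00

Territorial Income Tax: taxable = 3,680.00 − 4×265.00 = 2,620.00
  115.44 + 18.29% × (2,620.00 − 1,600.00) = 115.44 + 18.29% × 1,020.00 = 302.00
Health Levy: YTD 252,783.00 ≥ cap 242,680.00 → 0.00
Total: 302.00 + 0.00 = 302.00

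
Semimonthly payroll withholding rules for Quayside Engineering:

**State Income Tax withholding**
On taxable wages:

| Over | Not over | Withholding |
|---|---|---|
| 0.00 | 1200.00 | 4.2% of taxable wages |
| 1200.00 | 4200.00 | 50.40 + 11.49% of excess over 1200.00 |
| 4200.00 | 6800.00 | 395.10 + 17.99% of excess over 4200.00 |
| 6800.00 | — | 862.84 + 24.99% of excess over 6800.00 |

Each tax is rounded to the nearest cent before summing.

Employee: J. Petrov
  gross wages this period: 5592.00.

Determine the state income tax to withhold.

645.52

State Income Tax: taxable = 5592.00
  395.10 + 17.99% × (5592.00 − 4200.00) = 395.10 + 17.99% × 1392.00 = 645.52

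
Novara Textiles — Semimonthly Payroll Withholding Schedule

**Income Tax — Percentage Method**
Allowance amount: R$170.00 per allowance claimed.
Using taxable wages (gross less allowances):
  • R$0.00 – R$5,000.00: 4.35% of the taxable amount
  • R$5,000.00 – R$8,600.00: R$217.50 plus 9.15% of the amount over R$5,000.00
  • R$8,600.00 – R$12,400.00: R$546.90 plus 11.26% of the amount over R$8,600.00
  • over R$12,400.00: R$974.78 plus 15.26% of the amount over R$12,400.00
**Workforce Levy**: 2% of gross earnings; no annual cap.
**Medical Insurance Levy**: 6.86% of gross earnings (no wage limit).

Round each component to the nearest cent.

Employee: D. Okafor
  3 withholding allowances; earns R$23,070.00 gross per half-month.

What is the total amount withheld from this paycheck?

Income Tax: taxable = R$23,070.00 − 3×R$170.00 = R$22,560.00
  R$974.78 + 15.26% × (R$22,560.00 − R$12,400.00) = R$974.78 + 15.26% × R$10,160.00 = R$2,525.20
Workforce Levy: 2% × R$23,070.00 = R$461.40
Medical Insurance Levy: 6.86% × R$23,070.00 = R$1,582.60
Total: R$2,525.20 + R$461.40 + R$1,582.60 = R$4,569.20

R$4,569.20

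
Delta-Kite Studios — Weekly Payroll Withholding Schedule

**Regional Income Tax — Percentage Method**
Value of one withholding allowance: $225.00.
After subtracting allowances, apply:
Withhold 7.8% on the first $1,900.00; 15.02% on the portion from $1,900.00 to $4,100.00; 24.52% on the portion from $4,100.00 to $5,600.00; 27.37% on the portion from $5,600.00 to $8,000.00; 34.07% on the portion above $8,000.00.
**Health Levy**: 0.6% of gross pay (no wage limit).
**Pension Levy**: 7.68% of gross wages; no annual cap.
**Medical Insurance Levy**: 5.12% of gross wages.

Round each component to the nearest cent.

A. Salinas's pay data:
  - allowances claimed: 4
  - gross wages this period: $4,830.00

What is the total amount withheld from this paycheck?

$1,100.33

Regional Income Tax: taxable = $4,830.00 − 4×$225.00 = $3,930.00
  $148.20 + 15.02% × ($3,930.00 − $1,900.00) = $148.20 + 15.02% × $2,030.00 = $453.11
Health Levy: 0.6% × $4,830.00 = $28.98
Pension Levy: 7.68% × $4,830.00 = $370.94
Medical Insurance Levy: 5.12% × $4,830.00 = $247.30
Total: $453.11 + $28.98 + $370.94 + $247.30 = $1,100.33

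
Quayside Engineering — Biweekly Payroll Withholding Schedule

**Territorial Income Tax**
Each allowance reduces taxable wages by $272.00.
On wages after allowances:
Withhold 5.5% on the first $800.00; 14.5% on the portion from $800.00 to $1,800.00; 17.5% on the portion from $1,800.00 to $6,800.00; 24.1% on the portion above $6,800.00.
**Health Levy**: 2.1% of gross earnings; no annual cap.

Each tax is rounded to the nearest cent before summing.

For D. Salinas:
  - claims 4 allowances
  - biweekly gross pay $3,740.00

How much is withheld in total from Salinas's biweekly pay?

Territorial Income Tax: taxable = $3,740.00 − 4×$272.00 = $2,652.00
  $189.00 + 17.5% × ($2,652.00 − $1,800.00) = $189.00 + 17.5% × $852.00 = $338.10
Health Levy: 2.1% × $3,740.00 = $78.54
Total: $338.10 + $78.54 = $416.64

$416.64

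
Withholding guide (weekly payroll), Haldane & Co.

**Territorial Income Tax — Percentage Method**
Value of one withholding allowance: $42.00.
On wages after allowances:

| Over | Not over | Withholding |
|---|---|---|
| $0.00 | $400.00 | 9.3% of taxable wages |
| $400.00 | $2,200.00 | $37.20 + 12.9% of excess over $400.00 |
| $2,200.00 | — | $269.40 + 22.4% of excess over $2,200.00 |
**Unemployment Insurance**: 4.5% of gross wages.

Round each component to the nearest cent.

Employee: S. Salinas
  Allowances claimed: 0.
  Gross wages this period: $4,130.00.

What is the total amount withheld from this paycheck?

Territorial Income Tax: taxable = $4,130.00
  $269.40 + 22.4% × ($4,130.00 − $2,200.00) = $269.40 + 22.4% × $1,930.00 = $701.72
Unemployment Insurance: 4.5% × $4,130.00 = $185.85
Total: $701.72 + $185.85 = $887.57

$887.57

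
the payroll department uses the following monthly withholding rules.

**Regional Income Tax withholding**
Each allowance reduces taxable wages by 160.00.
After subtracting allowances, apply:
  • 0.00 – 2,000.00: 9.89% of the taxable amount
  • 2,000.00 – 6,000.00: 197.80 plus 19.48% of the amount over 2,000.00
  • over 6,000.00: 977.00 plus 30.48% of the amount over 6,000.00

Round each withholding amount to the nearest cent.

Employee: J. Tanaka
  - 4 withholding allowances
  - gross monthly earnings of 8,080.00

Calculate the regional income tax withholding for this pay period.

Regional Income Tax: taxable = 8,080.00 − 4×160.00 = 7,440.00
  977.00 + 30.48% × (7,440.00 − 6,000.00) = 977.00 + 30.48% × 1,440.00 = 1,415.91

1,415.91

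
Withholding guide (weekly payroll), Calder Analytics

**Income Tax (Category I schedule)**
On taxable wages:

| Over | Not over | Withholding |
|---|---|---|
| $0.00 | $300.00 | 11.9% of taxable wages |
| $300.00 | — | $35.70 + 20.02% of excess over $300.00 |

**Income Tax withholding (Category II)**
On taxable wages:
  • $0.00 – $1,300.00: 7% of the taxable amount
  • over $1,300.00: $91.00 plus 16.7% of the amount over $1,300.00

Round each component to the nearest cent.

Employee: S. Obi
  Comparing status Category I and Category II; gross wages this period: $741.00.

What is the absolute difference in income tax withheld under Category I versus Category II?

$72.12

Income Tax (Category I): taxable = $741.00
  $35.70 + 20.02% × ($741.00 − $300.00) = $35.70 + 20.02% × $441.00 = $123.99
Income Tax (Category II): taxable = $741.00
  7% × $741.00 = $51.87
Difference: |$123.99 − $51.87| = $72.12 (higher under Category I)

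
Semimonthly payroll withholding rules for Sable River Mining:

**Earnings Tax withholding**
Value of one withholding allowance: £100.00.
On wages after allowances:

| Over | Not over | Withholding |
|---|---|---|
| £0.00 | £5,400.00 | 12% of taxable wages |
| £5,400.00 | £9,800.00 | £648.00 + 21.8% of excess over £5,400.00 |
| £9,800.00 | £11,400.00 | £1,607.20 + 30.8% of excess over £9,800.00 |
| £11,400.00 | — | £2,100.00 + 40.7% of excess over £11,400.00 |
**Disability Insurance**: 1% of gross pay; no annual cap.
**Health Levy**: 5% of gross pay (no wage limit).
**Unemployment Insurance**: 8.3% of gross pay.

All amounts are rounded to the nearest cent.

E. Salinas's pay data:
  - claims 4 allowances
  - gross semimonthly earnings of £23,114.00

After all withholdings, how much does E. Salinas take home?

Earnings Tax: taxable = £23,114.00 − 4×£100.00 = £22,714.00
  £2,100.00 + 40.7% × (£22,714.00 − £11,400.00) = £2,100.00 + 40.7% × £11,314.00 = £6,704.80
Disability Insurance: 1% × £23,114.00 = £231.14
Health Levy: 5% × £23,114.00 = £1,155.70
Unemployment Insurance: 8.3% × £23,114.00 = £1,918.46
Total withheld: £6,704.80 + £231.14 + £1,155.70 + £1,918.46 = £10,010.10
Net pay: £23,114.00 − £10,010.10 = £13,103.90

£13,103.90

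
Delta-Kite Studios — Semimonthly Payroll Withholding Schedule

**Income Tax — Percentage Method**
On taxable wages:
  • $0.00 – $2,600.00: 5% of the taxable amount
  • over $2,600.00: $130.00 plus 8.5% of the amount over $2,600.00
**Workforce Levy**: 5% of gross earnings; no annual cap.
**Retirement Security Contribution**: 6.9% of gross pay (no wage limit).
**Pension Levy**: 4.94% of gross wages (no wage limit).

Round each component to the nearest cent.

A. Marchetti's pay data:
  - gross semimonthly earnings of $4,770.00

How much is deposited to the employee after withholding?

Income Tax: taxable = $4,770.00
  $130.00 + 8.5% × ($4,770.00 − $2,600.00) = $130.00 + 8.5% × $2,170.00 = $314.45
Workforce Levy: 5% × $4,770.00 = $238.50
Retirement Security Contribution: 6.9% × $4,770.00 = $329.13
Pension Levy: 4.94% × $4,770.00 = $235.64
Total withheld: $314.45 + $238.50 + $329.13 + $235.64 = $1,117.72
Net pay: $4,770.00 − $1,117.72 = $3,652.28

$3,652.28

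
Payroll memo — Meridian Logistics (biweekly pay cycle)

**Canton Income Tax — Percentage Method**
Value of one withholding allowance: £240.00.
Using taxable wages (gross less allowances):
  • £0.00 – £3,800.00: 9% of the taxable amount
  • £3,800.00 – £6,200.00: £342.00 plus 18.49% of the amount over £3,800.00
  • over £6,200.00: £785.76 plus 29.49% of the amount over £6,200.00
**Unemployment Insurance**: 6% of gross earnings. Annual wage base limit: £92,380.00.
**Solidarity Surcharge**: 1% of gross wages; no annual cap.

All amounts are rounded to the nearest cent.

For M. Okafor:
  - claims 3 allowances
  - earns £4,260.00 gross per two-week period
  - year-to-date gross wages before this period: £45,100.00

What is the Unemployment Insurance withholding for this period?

£255.60

Unemployment Insurance: 6% × £4,260.00 = £255.60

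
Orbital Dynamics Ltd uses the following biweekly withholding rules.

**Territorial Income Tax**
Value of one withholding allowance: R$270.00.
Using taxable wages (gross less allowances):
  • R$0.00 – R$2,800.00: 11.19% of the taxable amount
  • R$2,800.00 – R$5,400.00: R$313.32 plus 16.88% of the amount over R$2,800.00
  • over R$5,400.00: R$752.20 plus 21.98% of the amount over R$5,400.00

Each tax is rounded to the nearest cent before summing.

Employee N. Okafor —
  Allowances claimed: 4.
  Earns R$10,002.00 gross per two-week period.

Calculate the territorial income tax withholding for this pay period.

R$1,526.34

Territorial Income Tax: taxable = R$10,002.00 − 4×R$270.00 = R$8,922.00
  R$752.20 + 21.98% × (R$8,922.00 − R$5,400.00) = R$752.20 + 21.98% × R$3,522.00 = R$1,526.34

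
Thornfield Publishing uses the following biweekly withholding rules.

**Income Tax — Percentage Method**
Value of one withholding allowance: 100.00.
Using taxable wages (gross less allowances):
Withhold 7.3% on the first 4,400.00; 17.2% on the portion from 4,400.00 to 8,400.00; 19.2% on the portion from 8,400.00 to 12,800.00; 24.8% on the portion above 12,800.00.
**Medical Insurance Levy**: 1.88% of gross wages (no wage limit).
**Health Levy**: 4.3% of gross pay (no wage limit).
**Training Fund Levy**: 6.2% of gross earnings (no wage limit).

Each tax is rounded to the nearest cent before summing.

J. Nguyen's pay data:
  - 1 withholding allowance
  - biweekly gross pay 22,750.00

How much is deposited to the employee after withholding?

Income Tax: taxable = 22,750.00 − 1×100.00 = 22,650.00
  1,854.00 + 24.8% × (22,650.00 − 12,800.00) = 1,854.00 + 24.8% × 9,850.00 = 4,296.80
Medical Insurance Levy: 1.88% × 22,750.00 = 427.70
Health Levy: 4.3% × 22,750.00 = 978.25
Training Fund Levy: 6.2% × 22,750.00 = 1,410.50
Total withheld: 4,296.80 + 427.70 + 978.25 + 1,410.50 = 7,113.25
Net pay: 22,750.00 − 7,113.25 = 15,636.75

15,636.75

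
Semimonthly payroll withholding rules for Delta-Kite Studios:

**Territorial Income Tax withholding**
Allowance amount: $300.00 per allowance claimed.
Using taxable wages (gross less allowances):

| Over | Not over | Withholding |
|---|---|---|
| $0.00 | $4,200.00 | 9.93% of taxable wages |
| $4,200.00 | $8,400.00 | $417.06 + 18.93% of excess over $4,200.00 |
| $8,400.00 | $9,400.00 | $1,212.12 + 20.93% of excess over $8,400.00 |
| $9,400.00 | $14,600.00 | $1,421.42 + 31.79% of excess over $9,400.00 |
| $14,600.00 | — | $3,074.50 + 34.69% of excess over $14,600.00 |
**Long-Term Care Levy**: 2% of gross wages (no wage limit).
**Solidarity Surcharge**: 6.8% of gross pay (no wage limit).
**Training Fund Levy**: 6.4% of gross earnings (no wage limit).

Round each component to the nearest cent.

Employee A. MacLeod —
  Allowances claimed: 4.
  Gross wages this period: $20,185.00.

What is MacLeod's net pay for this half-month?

Territorial Income Tax: taxable = $20,185.00 − 4×$300.00 = $18,985.00
  $3,074.50 + 34.69% × ($18,985.00 − $14,600.00) = $3,074.50 + 34.69% × $4,385.00 = $4,595.66
Long-Term Care Levy: 2% × $20,185.00 = $403.70
Solidarity Surcharge: 6.8% × $20,185.00 = $1,372.58
Training Fund Levy: 6.4% × $20,185.00 = $1,291.84
Total withheld: $4,595.66 + $403.70 + $1,372.58 + $1,291.84 = $7,663.78
Net pay: $20,185.00 − $7,663.78 = $12,521.22

$12,521.22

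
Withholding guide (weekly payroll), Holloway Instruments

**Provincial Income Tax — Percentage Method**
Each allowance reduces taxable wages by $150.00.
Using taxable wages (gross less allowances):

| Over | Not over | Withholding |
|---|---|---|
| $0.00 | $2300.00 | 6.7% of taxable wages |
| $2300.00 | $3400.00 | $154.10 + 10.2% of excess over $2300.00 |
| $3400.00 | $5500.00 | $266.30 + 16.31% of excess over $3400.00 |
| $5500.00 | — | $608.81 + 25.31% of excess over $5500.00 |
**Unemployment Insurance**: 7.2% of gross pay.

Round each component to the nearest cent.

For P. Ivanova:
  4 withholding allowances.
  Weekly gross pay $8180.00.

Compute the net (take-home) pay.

$6455.78

Provincial Income Tax: taxable = $8180.00 − 4×$150.00 = $7580.00
  $608.81 + 25.31% × ($7580.00 − $5500.00) = $608.81 + 25.31% × $2080.00 = $1135.26
Unemployment Insurance: 7.2% × $8180.00 = $588.96
Total withheld: $1135.26 + $588.96 = $1724.22
Net pay: $8180.00 − $1724.22 = $6455.78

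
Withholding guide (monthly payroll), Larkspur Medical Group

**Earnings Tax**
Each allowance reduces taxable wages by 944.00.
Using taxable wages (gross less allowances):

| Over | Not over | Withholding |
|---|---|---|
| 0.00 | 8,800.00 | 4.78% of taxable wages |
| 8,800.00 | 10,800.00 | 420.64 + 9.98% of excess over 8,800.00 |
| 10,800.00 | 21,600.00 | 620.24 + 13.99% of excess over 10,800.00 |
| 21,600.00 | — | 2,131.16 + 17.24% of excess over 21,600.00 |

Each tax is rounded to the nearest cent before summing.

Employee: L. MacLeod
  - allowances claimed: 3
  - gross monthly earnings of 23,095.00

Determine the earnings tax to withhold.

Earnings Tax: taxable = 23,095.00 − 3×944.00 = 20,263.00
  620.24 + 13.99% × (20,263.00 − 10,800.00) = 620.24 + 13.99% × 9,463.00 = 1,944.11

1,944.11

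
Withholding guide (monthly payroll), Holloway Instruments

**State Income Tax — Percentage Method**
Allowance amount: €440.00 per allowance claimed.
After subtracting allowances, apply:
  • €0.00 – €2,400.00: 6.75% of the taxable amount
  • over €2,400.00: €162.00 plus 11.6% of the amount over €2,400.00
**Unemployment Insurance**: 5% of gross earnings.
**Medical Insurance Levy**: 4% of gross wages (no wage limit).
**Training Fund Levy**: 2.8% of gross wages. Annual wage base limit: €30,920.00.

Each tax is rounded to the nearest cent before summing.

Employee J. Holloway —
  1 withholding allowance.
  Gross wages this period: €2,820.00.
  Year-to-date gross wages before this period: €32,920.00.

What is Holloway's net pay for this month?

€2,405.55

State Income Tax: taxable = €2,820.00 − 1×€440.00 = €2,380.00
  6.75% × €2,380.00 = €160.65
Unemployment Insurance: 5% × €2,820.00 = €141.00
Medical Insurance Levy: 4% × €2,820.00 = €112.80
Training Fund Levy: YTD €32,920.00 ≥ cap €30,920.00 → €0.00
Total withheld: €160.65 + €141.00 + €112.80 + €0.00 = €414.45
Net pay: €2,820.00 − €414.45 = €2,405.55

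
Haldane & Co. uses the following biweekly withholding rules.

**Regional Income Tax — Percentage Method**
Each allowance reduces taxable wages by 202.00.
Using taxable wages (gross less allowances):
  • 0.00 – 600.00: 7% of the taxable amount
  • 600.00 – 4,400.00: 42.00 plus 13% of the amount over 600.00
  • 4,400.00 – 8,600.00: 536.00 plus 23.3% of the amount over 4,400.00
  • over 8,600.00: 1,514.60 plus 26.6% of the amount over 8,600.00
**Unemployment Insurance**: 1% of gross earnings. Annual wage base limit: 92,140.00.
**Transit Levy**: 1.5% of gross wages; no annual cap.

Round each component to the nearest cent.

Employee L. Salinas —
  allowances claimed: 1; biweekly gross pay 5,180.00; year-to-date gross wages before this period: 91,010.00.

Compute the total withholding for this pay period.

759.67

Regional Income Tax: taxable = 5,180.00 − 1×202.00 = 4,978.00
  536.00 + 23.3% × (4,978.00 − 4,400.00) = 536.00 + 23.3% × 578.00 = 670.67
Unemployment Insurance: cap 92,140.00 − YTD 91,010.00 = 1,130.00 subject; 1% × 1,130.00 = 11.30
Transit Levy: 1.5% × 5,180.00 = 77.70
Total: 670.67 + 11.30 + 77.70 = 759.67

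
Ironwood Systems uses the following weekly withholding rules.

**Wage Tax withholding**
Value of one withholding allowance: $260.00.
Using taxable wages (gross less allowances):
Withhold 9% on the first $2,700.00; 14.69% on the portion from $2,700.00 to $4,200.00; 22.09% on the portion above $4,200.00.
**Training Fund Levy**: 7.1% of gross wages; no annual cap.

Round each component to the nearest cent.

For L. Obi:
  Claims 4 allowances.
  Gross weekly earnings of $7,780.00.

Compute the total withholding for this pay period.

Wage Tax: taxable = $7,780.00 − 4×$260.00 = $6,740.00
  $463.35 + 22.09% × ($6,740.00 − $4,200.00) = $463.35 + 22.09% × $2,540.00 = $1,024.44
Training Fund Levy: 7.1% × $7,780.00 = $552.38
Total: $1,024.44 + $552.38 = $1,576.82

$1,576.82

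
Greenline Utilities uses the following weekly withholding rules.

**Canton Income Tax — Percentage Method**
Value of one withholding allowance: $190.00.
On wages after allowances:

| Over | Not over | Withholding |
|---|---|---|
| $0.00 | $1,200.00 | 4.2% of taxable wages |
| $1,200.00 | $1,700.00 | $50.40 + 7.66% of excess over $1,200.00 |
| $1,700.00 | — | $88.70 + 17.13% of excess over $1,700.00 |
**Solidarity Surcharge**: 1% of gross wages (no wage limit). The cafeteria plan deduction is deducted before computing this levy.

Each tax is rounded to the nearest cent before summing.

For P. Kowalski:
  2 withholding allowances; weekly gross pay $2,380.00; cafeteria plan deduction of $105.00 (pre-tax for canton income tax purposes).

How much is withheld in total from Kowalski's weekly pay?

Canton Income Tax: taxable = $2,380.00 − $105.00 − 2×$190.00 = $1,895.00
  $88.70 + 17.13% × ($1,895.00 − $1,700.00) = $88.70 + 17.13% × $195.00 = $122.10
Solidarity Surcharge: 1% × $2,275.00 = $22.75
Total: $122.10 + $22.75 = $144.85

$144.85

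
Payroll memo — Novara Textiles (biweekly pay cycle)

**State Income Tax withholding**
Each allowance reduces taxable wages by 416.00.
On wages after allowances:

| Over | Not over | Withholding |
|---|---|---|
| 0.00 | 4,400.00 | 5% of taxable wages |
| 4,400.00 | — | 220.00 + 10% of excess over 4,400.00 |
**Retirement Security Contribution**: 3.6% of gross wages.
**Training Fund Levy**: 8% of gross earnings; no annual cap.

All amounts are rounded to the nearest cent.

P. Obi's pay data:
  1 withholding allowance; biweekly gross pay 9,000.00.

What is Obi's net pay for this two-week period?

State Income Tax: taxable = 9,000.00 − 1×416.00 = 8,584.00
  220.00 + 10% × (8,584.00 − 4,400.00) = 220.00 + 10% × 4,184.00 = 638.40
Retirement Security Contribution: 3.6% × 9,000.00 = 324.00
Training Fund Levy: 8% × 9,000.00 = 720.00
Total withheld: 638.40 + 324.00 + 720.00 = 1,682.40
Net pay: 9,000.00 − 1,682.40 = 7,317.60

7,317.60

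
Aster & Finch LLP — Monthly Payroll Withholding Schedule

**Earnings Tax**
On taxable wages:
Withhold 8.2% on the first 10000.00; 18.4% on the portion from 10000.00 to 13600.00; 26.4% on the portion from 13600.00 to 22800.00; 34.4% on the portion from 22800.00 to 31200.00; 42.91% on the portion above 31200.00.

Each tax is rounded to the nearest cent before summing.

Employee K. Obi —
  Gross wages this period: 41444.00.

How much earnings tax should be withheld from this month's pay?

11196.50

Earnings Tax: taxable = 41444.00
  6800.80 + 42.91% × (41444.00 − 31200.00) = 6800.80 + 42.91% × 10244.00 = 11196.50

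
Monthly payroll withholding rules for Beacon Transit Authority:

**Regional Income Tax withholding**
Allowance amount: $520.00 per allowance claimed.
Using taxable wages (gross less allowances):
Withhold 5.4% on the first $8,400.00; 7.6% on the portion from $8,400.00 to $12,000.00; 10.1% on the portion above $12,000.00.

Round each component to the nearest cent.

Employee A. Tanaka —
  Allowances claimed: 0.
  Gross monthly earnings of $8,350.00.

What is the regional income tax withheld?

$450.90

Regional Income Tax: taxable = $8,350.00
  5.4% × $8,350.00 = $450.90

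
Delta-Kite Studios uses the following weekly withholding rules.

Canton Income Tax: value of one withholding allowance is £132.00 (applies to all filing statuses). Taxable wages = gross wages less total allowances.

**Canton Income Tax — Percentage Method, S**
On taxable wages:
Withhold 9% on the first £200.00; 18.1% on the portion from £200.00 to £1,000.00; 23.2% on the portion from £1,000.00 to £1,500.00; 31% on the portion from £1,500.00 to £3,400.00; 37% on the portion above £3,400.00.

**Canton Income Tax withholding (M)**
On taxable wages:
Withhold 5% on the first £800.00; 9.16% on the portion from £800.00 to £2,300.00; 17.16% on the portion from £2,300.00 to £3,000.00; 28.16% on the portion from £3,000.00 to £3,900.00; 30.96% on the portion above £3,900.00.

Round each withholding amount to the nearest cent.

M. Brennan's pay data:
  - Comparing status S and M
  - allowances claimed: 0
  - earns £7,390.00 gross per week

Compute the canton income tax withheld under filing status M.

Canton Income Tax (M): taxable = £7,390.00
  £550.96 + 30.96% × (£7,390.00 − £3,900.00) = £550.96 + 30.96% × £3,490.00 = £1,631.46

£1,631.46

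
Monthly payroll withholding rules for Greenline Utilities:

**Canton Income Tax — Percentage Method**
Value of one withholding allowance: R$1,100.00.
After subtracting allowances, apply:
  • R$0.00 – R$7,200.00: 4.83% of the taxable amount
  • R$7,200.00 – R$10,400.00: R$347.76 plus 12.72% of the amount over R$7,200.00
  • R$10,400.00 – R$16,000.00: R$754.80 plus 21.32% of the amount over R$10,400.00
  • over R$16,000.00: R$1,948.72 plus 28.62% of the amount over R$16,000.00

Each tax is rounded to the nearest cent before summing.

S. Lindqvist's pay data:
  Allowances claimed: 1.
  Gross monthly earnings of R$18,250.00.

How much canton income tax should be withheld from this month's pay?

Canton Income Tax: taxable = R$18,250.00 − 1×R$1,100.00 = R$17,150.00
  R$1,948.72 + 28.62% × (R$17,150.00 − R$16,000.00) = R$1,948.72 + 28.62% × R$1,150.00 = R$2,277.85

R$2,277.85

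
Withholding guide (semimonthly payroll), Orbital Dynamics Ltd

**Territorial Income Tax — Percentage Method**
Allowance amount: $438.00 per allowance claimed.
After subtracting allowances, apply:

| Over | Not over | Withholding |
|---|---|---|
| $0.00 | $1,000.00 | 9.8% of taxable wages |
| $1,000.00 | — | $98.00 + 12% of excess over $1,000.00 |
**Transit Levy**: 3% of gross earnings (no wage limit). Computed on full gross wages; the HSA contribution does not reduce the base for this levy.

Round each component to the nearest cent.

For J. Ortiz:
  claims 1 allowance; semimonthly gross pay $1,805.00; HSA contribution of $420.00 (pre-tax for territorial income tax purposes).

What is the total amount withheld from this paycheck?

$146.96

Territorial Income Tax: taxable = $1,805.00 − $420.00 − 1×$438.00 = $947.00
  9.8% × $947.00 = $92.81
Transit Levy: 3% × $1,805.00 = $54.15
Total: $92.81 + $54.15 = $146.96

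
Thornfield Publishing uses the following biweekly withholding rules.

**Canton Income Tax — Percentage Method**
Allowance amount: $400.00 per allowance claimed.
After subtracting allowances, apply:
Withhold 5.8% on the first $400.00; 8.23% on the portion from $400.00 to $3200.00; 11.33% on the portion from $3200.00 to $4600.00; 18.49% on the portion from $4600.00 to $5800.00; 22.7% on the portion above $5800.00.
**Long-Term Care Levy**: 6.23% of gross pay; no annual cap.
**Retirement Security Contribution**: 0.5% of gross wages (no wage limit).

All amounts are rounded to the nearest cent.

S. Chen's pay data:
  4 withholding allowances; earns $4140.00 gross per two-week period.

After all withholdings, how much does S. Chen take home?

$3662.06

Canton Income Tax: taxable = $4140.00 − 4×$400.00 = $2540.00
  $23.20 + 8.23% × ($2540.00 − $400.00) = $23.20 + 8.23% × $2140.00 = $199.32
Long-Term Care Levy: 6.23% × $4140.00 = $257.92
Retirement Security Contribution: 0.5% × $4140.00 = $20.70
Total withheld: $199.32 + $257.92 + $20.70 = $477.94
Net pay: $4140.00 − $477.94 = $3662.06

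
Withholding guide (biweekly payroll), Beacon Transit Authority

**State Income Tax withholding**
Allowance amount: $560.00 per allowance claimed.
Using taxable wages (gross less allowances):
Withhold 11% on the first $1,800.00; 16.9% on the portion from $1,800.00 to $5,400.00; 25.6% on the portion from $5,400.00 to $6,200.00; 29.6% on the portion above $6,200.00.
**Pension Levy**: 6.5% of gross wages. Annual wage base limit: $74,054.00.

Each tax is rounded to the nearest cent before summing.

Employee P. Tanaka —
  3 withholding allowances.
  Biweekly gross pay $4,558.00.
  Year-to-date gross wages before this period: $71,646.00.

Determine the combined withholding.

State Income Tax: taxable = $4,558.00 − 3×$560.00 = $2,878.00
  $198.00 + 16.9% × ($2,878.00 − $1,800.00) = $198.00 + 16.9% × $1,078.00 = $380.18
Pension Levy: cap $74,054.00 − YTD $71,646.00 = $2,408.00 subject; 6.5% × $2,408.00 = $156.52
Total: $380.18 + $156.52 = $536.70

$536.70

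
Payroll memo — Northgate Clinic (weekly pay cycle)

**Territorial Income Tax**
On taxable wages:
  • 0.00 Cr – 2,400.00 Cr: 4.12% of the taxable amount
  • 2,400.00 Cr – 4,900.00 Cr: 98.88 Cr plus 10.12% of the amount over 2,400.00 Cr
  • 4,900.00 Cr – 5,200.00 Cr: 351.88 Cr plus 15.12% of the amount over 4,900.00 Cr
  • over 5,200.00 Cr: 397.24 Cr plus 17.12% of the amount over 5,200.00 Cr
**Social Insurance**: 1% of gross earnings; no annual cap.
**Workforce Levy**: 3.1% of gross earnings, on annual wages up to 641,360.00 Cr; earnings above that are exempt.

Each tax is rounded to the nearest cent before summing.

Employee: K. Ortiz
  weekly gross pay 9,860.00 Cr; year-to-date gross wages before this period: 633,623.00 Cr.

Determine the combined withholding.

1,533.48 Cr

Territorial Income Tax: taxable = 9,860.00 Cr
  397.24 Cr + 17.12% × (9,860.00 Cr − 5,200.00 Cr) = 397.24 Cr + 17.12% × 4,660.00 Cr = 1,195.03 Cr
Social Insurance: 1% × 9,860.00 Cr = 98.60 Cr
Workforce Levy: cap 641,360.00 Cr − YTD 633,623.00 Cr = 7,737.00 Cr subject; 3.1% × 7,737.00 Cr = 239.85 Cr
Total: 1,195.03 Cr + 98.60 Cr + 239.85 Cr = 1,533.48 Cr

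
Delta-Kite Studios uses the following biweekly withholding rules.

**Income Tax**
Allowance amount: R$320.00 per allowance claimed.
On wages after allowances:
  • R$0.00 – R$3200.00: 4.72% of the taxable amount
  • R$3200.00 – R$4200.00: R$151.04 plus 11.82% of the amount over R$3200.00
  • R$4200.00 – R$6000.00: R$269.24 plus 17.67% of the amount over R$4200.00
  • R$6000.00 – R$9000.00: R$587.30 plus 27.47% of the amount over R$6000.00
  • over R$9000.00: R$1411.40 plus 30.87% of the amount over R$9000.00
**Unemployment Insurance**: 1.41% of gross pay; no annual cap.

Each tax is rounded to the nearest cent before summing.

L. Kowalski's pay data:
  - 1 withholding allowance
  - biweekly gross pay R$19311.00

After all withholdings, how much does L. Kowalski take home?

R$14543.09

Income Tax: taxable = R$19311.00 − 1×R$320.00 = R$18991.00
  R$1411.40 + 30.87% × (R$18991.00 − R$9000.00) = R$1411.40 + 30.87% × R$9991.00 = R$4495.62
Unemployment Insurance: 1.41% × R$19311.00 = R$272.29
Total withheld: R$4495.62 + R$272.29 = R$4767.91
Net pay: R$19311.00 − R$4767.91 = R$14543.09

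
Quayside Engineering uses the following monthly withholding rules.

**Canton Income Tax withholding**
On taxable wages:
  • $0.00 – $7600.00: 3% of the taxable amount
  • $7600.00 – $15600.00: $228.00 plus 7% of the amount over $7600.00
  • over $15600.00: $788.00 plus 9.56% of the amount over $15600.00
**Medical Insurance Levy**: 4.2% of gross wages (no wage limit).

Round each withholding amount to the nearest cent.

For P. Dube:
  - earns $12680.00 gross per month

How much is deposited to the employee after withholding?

Canton Income Tax: taxable = $12680.00
  $228.00 + 7% × ($12680.00 − $7600.00) = $228.00 + 7% × $5080.00 = $583.60
Medical Insurance Levy: 4.2% × $12680.00 = $532.56
Total withheld: $583.60 + $532.56 = $1116.16
Net pay: $12680.00 − $1116.16 = $11563.84

$11563.84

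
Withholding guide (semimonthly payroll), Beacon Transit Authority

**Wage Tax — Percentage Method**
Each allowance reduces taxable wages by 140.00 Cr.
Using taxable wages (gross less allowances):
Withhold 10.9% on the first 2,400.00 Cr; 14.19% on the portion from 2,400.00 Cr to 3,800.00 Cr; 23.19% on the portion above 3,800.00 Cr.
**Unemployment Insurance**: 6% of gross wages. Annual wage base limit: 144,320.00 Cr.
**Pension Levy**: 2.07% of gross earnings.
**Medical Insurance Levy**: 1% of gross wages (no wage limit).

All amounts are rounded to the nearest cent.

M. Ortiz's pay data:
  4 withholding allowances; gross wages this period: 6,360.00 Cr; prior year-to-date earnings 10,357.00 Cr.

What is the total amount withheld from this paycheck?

Wage Tax: taxable = 6,360.00 Cr − 4×140.00 Cr = 5,800.00 Cr
  460.26 Cr + 23.19% × (5,800.00 Cr − 3,800.00 Cr) = 460.26 Cr + 23.19% × 2,000.00 Cr = 924.06 Cr
Unemployment Insurance: 6% × 6,360.00 Cr = 381.60 Cr
Pension Levy: 2.07% × 6,360.00 Cr = 131.65 Cr
Medical Insurance Levy: 1% × 6,360.00 Cr = 63.60 Cr
Total: 924.06 Cr + 381.60 Cr + 131.65 Cr + 63.60 Cr = 1,500.91 Cr

1,500.91 Cr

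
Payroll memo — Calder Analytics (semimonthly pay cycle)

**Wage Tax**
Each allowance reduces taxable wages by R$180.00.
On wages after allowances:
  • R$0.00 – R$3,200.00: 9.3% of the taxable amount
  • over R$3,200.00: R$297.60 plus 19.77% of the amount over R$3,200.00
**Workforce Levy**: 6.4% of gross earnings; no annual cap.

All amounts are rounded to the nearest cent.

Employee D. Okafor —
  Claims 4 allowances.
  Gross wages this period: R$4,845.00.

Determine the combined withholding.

Wage Tax: taxable = R$4,845.00 − 4×R$180.00 = R$4,125.00
  R$297.60 + 19.77% × (R$4,125.00 − R$3,200.00) = R$297.60 + 19.77% × R$925.00 = R$480.47
Workforce Levy: 6.4% × R$4,845.00 = R$310.08
Total: R$480.47 + R$310.08 = R$790.55

R$790.55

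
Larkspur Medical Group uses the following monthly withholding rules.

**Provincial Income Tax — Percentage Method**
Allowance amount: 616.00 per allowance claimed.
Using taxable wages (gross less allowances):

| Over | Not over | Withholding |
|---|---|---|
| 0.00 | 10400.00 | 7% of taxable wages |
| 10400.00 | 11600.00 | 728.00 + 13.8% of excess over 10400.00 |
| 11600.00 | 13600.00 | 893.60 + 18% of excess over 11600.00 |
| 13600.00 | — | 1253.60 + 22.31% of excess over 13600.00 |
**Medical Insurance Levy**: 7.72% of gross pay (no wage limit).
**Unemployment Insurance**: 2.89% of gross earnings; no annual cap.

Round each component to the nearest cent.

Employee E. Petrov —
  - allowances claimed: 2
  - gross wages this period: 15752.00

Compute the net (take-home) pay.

12621.87

Provincial Income Tax: taxable = 15752.00 − 2×616.00 = 14520.00
  1253.60 + 22.31% × (14520.00 − 13600.00) = 1253.60 + 22.31% × 920.00 = 1458.85
Medical Insurance Levy: 7.72% × 15752.00 = 1216.05
Unemployment Insurance: 2.89% × 15752.00 = 455.23
Total withheld: 1458.85 + 1216.05 + 455.23 = 3130.13
Net pay: 15752.00 − 3130.13 = 12621.87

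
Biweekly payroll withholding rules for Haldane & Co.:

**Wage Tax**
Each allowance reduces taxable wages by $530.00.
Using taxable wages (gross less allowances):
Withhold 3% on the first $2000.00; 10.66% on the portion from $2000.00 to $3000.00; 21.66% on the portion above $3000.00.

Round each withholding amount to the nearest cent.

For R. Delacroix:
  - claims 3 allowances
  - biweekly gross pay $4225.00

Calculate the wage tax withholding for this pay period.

Wage Tax: taxable = $4225.00 − 3×$530.00 = $2635.00
  $60.00 + 10.66% × ($2635.00 − $2000.00) = $60.00 + 10.66% × $635.00 = $127.69

$127.69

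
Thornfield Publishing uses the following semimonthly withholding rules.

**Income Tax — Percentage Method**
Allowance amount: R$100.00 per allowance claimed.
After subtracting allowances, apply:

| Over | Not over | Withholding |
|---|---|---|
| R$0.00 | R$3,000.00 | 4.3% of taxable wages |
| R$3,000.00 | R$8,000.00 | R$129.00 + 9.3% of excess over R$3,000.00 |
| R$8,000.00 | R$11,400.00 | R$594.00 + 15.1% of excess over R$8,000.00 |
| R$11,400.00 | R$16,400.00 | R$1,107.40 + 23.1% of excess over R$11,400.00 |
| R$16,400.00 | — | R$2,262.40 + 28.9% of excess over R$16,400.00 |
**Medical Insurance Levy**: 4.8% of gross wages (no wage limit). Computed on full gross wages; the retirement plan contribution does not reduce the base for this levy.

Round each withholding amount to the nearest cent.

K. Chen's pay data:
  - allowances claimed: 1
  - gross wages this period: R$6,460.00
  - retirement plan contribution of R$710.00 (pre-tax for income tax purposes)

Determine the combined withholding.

Income Tax: taxable = R$6,460.00 − R$710.00 − 1×R$100.00 = R$5,650.00
  R$129.00 + 9.3% × (R$5,650.00 − R$3,000.00) = R$129.00 + 9.3% × R$2,650.00 = R$375.45
Medical Insurance Levy: 4.8% × R$6,460.00 = R$310.08
Total: R$375.45 + R$310.08 = R$685.53

R$685.53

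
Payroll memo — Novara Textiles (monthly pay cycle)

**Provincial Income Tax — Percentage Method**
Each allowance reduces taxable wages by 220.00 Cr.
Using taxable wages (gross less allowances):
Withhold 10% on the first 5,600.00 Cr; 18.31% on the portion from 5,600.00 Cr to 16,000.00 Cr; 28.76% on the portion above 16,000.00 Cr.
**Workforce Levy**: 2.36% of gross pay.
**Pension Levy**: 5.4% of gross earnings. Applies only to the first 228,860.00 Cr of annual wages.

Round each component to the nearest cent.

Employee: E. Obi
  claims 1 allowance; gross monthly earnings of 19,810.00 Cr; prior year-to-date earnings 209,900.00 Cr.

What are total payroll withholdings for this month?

Provincial Income Tax: taxable = 19,810.00 Cr − 1×220.00 Cr = 19,590.00 Cr
  2,464.24 Cr + 28.76% × (19,590.00 Cr − 16,000.00 Cr) = 2,464.24 Cr + 28.76% × 3,590.00 Cr = 3,496.72 Cr
Workforce Levy: 2.36% × 19,810.00 Cr = 467.52 Cr
Pension Levy: cap 228,860.00 Cr − YTD 209,900.00 Cr = 18,960.00 Cr subject; 5.4% × 18,960.00 Cr = 1,023.84 Cr
Total: 3,496.72 Cr + 467.52 Cr + 1,023.84 Cr = 4,988.08 Cr

4,988.08 Cr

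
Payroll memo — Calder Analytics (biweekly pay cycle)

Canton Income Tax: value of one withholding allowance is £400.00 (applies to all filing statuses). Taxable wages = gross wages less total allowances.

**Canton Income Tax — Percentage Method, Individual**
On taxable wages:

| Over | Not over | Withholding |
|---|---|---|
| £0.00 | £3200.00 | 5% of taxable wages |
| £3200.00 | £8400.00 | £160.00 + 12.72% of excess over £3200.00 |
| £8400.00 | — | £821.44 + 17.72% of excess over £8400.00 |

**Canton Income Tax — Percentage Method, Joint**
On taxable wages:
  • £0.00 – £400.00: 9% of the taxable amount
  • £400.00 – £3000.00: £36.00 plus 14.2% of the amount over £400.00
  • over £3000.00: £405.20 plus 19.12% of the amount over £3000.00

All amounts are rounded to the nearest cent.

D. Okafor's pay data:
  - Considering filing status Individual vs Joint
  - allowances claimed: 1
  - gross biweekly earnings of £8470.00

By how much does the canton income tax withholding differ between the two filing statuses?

Canton Income Tax (Individual): taxable = £8470.00 − 1×£400.00 = £8070.00
  £160.00 + 12.72% × (£8070.00 − £3200.00) = £160.00 + 12.72% × £4870.00 = £779.46
Canton Income Tax (Joint): taxable = £8470.00 − 1×£400.00 = £8070.00
  £405.20 + 19.12% × (£8070.00 − £3000.00) = £405.20 + 19.12% × £5070.00 = £1374.58
Difference: |£779.46 − £1374.58| = £595.12 (higher under Joint)

£595.12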